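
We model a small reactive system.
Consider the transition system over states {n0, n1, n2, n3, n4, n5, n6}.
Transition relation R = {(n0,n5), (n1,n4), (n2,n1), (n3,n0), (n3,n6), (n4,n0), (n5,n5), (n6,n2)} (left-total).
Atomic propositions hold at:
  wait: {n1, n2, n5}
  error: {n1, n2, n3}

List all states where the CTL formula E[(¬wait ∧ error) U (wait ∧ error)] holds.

Sat(¬wait) = {n0, n3, n4, n6}
Sat(¬wait ∧ error) = {n3}
Sat(wait ∧ error) = {n1, n2}
E[(¬wait ∧ error) U (wait ∧ error)]: least fixpoint, start Z0 = Sat((wait ∧ error)) = {n1, n2}, add states in Sat(¬wait ∧ error) with some successor in Z. Already a fixed point.
Sat(E[(¬wait ∧ error) U (wait ∧ error)]) = {n1, n2}

{n1, n2}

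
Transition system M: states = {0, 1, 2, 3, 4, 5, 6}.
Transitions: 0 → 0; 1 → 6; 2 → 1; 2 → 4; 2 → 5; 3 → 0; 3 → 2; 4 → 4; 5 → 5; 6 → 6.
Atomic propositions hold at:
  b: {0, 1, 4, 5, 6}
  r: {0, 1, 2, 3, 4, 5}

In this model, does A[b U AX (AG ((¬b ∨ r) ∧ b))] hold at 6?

Sat(¬b) = {2, 3}
Sat(¬b ∨ r) = {0, 1, 2, 3, 4, 5}
Sat((¬b ∨ r) ∧ b) = {0, 1, 4, 5}
AG ((¬b ∨ r) ∧ b): greatest fixpoint, start Z0 = {0, 1, 4, 5}, keep only states in Sat with every successor in Z. Z1 = {0, 4, 5}; fixed.
Sat(AG ((¬b ∨ r) ∧ b)) = {0, 4, 5}
Sat(AX (AG ((¬b ∨ r) ∧ b))) = {s : every successor in {0, 4, 5}} = {0, 4, 5}
A[b U AX (AG ((¬b ∨ r) ∧ b))]: least fixpoint, start Z0 = Sat(AX (AG ((¬b ∨ r) ∧ b))) = {0, 4, 5}, add states in Sat(b) with every successor in Z. Already a fixed point.
Sat(A[b U AX (AG ((¬b ∨ r) ∧ b))]) = {0, 4, 5}
6 ∉ Sat(A[b U AX (AG ((¬b ∨ r) ∧ b))]) = {0, 4, 5}, so the formula does not hold at 6.

No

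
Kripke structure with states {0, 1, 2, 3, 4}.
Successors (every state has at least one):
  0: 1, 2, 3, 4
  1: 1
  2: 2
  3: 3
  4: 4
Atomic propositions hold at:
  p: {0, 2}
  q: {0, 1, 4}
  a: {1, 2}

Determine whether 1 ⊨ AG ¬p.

Yes

Sat(¬p) = {1, 3, 4}
AG ¬p: greatest fixpoint, start Z0 = {1, 3, 4}, keep only states in Sat with every successor in Z. Already a fixed point.
Sat(AG ¬p) = {1, 3, 4}
1 ∈ Sat(AG ¬p) = {1, 3, 4}, so the formula holds at 1.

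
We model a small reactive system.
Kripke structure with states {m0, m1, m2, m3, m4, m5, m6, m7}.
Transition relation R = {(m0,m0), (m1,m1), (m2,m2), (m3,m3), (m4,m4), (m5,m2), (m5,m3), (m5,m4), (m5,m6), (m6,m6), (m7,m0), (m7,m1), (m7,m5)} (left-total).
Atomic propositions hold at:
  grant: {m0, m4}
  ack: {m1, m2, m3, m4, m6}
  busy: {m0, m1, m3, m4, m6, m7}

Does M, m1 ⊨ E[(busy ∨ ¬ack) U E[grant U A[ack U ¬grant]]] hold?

Yes

Sat(¬ack) = {m0, m5, m7}
Sat(busy ∨ ¬ack) = {m0, m1, m3, m4, m5, m6, m7}
Sat(¬grant) = {m1, m2, m3, m5, m6, m7}
A[ack U ¬grant]: least fixpoint, start Z0 = Sat(¬grant) = {m1, m2, m3, m5, m6, m7}, add states in Sat(ack) with every successor in Z. Already a fixed point.
Sat(A[ack U ¬grant]) = {m1, m2, m3, m5, m6, m7}
E[grant U A[ack U ¬grant]]: least fixpoint, start Z0 = Sat(A[ack U ¬grant]) = {m1, m2, m3, m5, m6, m7}, add states in Sat(grant) with some successor in Z. Already a fixed point.
Sat(E[grant U A[ack U ¬grant]]) = {m1, m2, m3, m5, m6, m7}
E[(busy ∨ ¬ack) U E[grant U A[ack U ¬grant]]]: least fixpoint, start Z0 = Sat(E[grant U A[ack U ¬grant]]) = {m1, m2, m3, m5, m6, m7}, add states in Sat(busy ∨ ¬ack) with some successor in Z. Already a fixed point.
Sat(E[(busy ∨ ¬ack) U E[grant U A[ack U ¬grant]]]) = {m1, m2, m3, m5, m6, m7}
m1 ∈ Sat(E[(busy ∨ ¬ack) U E[grant U A[ack U ¬grant]]]) = {m1, m2, m3, m5, m6, m7}, so the formula holds at m1.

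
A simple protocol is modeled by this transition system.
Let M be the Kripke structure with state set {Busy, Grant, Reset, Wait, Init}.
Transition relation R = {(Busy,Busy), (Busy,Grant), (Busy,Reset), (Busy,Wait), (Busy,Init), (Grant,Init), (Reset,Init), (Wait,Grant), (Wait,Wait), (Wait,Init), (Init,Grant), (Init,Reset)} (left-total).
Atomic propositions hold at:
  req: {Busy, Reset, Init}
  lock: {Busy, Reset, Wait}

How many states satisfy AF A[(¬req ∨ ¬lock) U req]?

Sat(¬req) = {Grant, Wait}
Sat(¬lock) = {Grant, Init}
Sat(¬req ∨ ¬lock) = {Grant, Wait, Init}
A[(¬req ∨ ¬lock) U req]: least fixpoint, start Z0 = Sat(req) = {Busy, Reset, Init}, add states in Sat(¬req ∨ ¬lock) with every successor in Z. Z1 = {Busy, Grant, Reset, Init}; fixed.
Sat(A[(¬req ∨ ¬lock) U req]) = {Busy, Grant, Reset, Init}
AF A[(¬req ∨ ¬lock) U req]: least fixpoint, start Z0 = {Busy, Grant, Reset, Init}, add states with every successor in Z. Already a fixed point.
Sat(AF A[(¬req ∨ ¬lock) U req]) = {Busy, Grant, Reset, Init}
|Sat(AF A[(¬req ∨ ¬lock) U req])| = |{Busy, Grant, Reset, Init}| = 4.

4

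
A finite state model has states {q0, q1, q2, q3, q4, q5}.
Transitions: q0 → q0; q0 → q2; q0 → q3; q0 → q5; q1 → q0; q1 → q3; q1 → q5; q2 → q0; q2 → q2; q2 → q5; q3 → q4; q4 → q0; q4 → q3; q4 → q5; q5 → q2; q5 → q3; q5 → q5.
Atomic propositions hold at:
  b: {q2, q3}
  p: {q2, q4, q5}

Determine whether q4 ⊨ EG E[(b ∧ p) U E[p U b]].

Yes

Sat(b ∧ p) = {q2}
E[p U b]: least fixpoint, start Z0 = Sat(b) = {q2, q3}, add states in Sat(p) with some successor in Z. Z1 = {q2, q3, q4, q5}; fixed.
Sat(E[p U b]) = {q2, q3, q4, q5}
E[(b ∧ p) U E[p U b]]: least fixpoint, start Z0 = Sat(E[p U b]) = {q2, q3, q4, q5}, add states in Sat(b ∧ p) with some successor in Z. Already a fixed point.
Sat(E[(b ∧ p) U E[p U b]]) = {q2, q3, q4, q5}
EG E[(b ∧ p) U E[p U b]]: greatest fixpoint, start Z0 = {q2, q3, q4, q5}, keep only states in Sat with some successor in Z. Already a fixed point.
Sat(EG E[(b ∧ p) U E[p U b]]) = {q2, q3, q4, q5}
q4 ∈ Sat(EG E[(b ∧ p) U E[p U b]]) = {q2, q3, q4, q5}, so the formula holds at q4.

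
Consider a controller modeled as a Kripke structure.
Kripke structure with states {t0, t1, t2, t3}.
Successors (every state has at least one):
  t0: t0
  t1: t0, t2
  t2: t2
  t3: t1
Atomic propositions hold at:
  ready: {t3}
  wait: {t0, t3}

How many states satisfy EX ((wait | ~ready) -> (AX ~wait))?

Sat(~ready) = {t0, t1, t2}
Sat(wait | ~ready) = {t0, t1, t2, t3}
Sat(~wait) = {t1, t2}
Sat(AX ~wait) = {s : every successor in {t1, t2}} = {t2, t3}
Sat((wait | ~ready) -> (AX ~wait)) = {t2, t3}
Sat(EX ((wait | ~ready) -> (AX ~wait))) = {s : some successor in {t2, t3}} = {t1, t2}
|Sat(EX ((wait | ~ready) -> (AX ~wait)))| = |{t1, t2}| = 2.

2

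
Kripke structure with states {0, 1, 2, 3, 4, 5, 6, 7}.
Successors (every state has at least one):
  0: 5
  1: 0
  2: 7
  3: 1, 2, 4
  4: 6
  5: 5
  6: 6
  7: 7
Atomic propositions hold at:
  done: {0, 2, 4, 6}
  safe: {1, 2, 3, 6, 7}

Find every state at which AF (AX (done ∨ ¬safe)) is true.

Sat(¬safe) = {0, 4, 5}
Sat(done ∨ ¬safe) = {0, 2, 4, 5, 6}
Sat(AX (done ∨ ¬safe)) = {s : every successor in {0, 2, 4, 5, 6}} = {0, 1, 4, 5, 6}
AF (AX (done ∨ ¬safe)): least fixpoint, start Z0 = {0, 1, 4, 5, 6}, add states with every successor in Z. Already a fixed point.
Sat(AF (AX (done ∨ ¬safe))) = {0, 1, 4, 5, 6}

{0, 1, 4, 5, 6}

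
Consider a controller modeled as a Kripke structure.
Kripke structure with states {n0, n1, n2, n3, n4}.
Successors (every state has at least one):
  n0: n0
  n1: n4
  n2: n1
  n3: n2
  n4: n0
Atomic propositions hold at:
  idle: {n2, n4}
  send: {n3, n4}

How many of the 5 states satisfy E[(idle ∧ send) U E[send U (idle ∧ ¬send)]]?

2

Sat(idle ∧ send) = {n4}
Sat(¬send) = {n0, n1, n2}
Sat(idle ∧ ¬send) = {n2}
E[send U (idle ∧ ¬send)]: least fixpoint, start Z0 = Sat((idle ∧ ¬send)) = {n2}, add states in Sat(send) with some successor in Z. Z1 = {n2, n3}; fixed.
Sat(E[send U (idle ∧ ¬send)]) = {n2, n3}
E[(idle ∧ send) U E[send U (idle ∧ ¬send)]]: least fixpoint, start Z0 = Sat(E[send U (idle ∧ ¬send)]) = {n2, n3}, add states in Sat(idle ∧ send) with some successor in Z. Already a fixed point.
Sat(E[(idle ∧ send) U E[send U (idle ∧ ¬send)]]) = {n2, n3}
|Sat(E[(idle ∧ send) U E[send U (idle ∧ ¬send)]])| = |{n2, n3}| = 2.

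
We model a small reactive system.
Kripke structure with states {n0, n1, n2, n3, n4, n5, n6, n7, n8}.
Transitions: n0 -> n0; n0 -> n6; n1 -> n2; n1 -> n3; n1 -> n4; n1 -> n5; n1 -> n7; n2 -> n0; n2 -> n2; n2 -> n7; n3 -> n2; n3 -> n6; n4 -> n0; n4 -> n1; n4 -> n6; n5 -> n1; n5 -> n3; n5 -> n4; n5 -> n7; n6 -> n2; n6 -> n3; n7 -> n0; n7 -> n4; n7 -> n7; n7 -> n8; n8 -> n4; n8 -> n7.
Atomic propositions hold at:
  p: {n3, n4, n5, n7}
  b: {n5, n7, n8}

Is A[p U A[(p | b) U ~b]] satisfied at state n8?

No

Sat(p | b) = {n3, n4, n5, n7, n8}
Sat(~b) = {n0, n1, n2, n3, n4, n6}
A[(p | b) U ~b]: least fixpoint, start Z0 = Sat(~b) = {n0, n1, n2, n3, n4, n6}, add states in Sat(p | b) with every successor in Z. Already a fixed point.
Sat(A[(p | b) U ~b]) = {n0, n1, n2, n3, n4, n6}
A[p U A[(p | b) U ~b]]: least fixpoint, start Z0 = Sat(A[(p | b) U ~b]) = {n0, n1, n2, n3, n4, n6}, add states in Sat(p) with every successor in Z. Already a fixed point.
Sat(A[p U A[(p | b) U ~b]]) = {n0, n1, n2, n3, n4, n6}
n8 ∉ Sat(A[p U A[(p | b) U ~b]]) = {n0, n1, n2, n3, n4, n6}, so the formula does not hold at n8.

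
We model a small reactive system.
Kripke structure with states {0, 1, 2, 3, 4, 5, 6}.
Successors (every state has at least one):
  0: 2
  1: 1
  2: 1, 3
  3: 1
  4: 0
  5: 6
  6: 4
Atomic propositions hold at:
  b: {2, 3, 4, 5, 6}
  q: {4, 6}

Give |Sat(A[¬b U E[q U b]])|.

6

Sat(¬b) = {0, 1}
E[q U b]: least fixpoint, start Z0 = Sat(b) = {2, 3, 4, 5, 6}, add states in Sat(q) with some successor in Z. Already a fixed point.
Sat(E[q U b]) = {2, 3, 4, 5, 6}
A[¬b U E[q U b]]: least fixpoint, start Z0 = Sat(E[q U b]) = {2, 3, 4, 5, 6}, add states in Sat(¬b) with every successor in Z. Z1 = {0, 2, 3, 4, 5, 6}; fixed.
Sat(A[¬b U E[q U b]]) = {0, 2, 3, 4, 5, 6}
|Sat(A[¬b U E[q U b]])| = |{0, 2, 3, 4, 5, 6}| = 6.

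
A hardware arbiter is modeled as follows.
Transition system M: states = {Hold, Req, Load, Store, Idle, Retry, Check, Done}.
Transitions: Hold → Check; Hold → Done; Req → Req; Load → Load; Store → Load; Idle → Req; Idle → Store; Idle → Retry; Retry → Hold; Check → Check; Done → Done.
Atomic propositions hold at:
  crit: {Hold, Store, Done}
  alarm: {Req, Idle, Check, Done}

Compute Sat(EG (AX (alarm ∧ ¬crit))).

Sat(¬crit) = {Req, Load, Idle, Retry, Check}
Sat(alarm ∧ ¬crit) = {Req, Idle, Check}
Sat(AX (alarm ∧ ¬crit)) = {s : every successor in {Req, Idle, Check}} = {Req, Check}
EG (AX (alarm ∧ ¬crit)): greatest fixpoint, start Z0 = {Req, Check}, keep only states in Sat with some successor in Z. Already a fixed point.
Sat(EG (AX (alarm ∧ ¬crit))) = {Req, Check}

{Req, Check}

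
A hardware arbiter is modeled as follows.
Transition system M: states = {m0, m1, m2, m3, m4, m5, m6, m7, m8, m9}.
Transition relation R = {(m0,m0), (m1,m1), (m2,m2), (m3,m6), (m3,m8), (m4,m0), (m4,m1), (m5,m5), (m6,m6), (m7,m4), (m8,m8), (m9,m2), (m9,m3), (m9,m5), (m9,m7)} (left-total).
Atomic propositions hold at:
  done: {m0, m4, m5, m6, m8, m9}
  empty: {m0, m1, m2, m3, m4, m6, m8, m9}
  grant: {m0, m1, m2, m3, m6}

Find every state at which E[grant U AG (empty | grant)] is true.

Sat(empty | grant) = {m0, m1, m2, m3, m4, m6, m8, m9}
AG (empty | grant): greatest fixpoint, start Z0 = {m0, m1, m2, m3, m4, m6, m8, m9}, keep only states in Sat with every successor in Z. Z1 = {m0, m1, m2, m3, m4, m6, m8}; fixed.
Sat(AG (empty | grant)) = {m0, m1, m2, m3, m4, m6, m8}
E[grant U AG (empty | grant)]: least fixpoint, start Z0 = Sat(AG (empty | grant)) = {m0, m1, m2, m3, m4, m6, m8}, add states in Sat(grant) with some successor in Z. Already a fixed point.
Sat(E[grant U AG (empty | grant)]) = {m0, m1, m2, m3, m4, m6, m8}

{m0, m1, m2, m3, m4, m6, m8}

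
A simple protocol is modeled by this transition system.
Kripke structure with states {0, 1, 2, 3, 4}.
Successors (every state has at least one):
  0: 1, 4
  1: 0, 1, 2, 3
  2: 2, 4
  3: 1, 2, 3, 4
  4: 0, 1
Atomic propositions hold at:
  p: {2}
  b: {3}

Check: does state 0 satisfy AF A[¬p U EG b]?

Sat(¬p) = {0, 1, 3, 4}
EG b: greatest fixpoint, start Z0 = {3}, keep only states in Sat with some successor in Z. Already a fixed point.
Sat(EG b) = {3}
A[¬p U EG b]: least fixpoint, start Z0 = Sat(EG b) = {3}, add states in Sat(¬p) with every successor in Z. Already a fixed point.
Sat(A[¬p U EG b]) = {3}
AF A[¬p U EG b]: least fixpoint, start Z0 = {3}, add states with every successor in Z. Already a fixed point.
Sat(AF A[¬p U EG b]) = {3}
0 ∉ Sat(AF A[¬p U EG b]) = {3}, so the formula does not hold at 0.

No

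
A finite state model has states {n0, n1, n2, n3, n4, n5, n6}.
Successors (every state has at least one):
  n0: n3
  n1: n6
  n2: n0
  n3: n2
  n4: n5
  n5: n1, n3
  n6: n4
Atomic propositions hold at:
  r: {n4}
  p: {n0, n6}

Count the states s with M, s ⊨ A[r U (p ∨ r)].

3

Sat(p ∨ r) = {n0, n4, n6}
A[r U (p ∨ r)]: least fixpoint, start Z0 = Sat((p ∨ r)) = {n0, n4, n6}, add states in Sat(r) with every successor in Z. Already a fixed point.
Sat(A[r U (p ∨ r)]) = {n0, n4, n6}
|Sat(A[r U (p ∨ r)])| = |{n0, n4, n6}| = 3.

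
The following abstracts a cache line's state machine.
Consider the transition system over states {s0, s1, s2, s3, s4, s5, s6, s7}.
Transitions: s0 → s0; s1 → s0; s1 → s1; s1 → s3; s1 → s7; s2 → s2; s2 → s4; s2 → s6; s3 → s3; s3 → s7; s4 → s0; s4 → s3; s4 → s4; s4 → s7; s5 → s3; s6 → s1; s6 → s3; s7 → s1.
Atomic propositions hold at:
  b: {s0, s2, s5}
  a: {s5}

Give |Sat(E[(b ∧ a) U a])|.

Sat(b ∧ a) = {s5}
E[(b ∧ a) U a]: least fixpoint, start Z0 = Sat(a) = {s5}, add states in Sat(b ∧ a) with some successor in Z. Already a fixed point.
Sat(E[(b ∧ a) U a]) = {s5}
|Sat(E[(b ∧ a) U a])| = |{s5}| = 1.

1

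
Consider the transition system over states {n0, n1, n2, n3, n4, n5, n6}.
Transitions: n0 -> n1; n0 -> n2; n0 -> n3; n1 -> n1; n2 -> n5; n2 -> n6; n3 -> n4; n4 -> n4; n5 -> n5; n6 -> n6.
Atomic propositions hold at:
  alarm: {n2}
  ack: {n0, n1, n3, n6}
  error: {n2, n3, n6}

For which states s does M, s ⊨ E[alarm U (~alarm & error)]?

Sat(~alarm) = {n0, n1, n3, n4, n5, n6}
Sat(~alarm & error) = {n3, n6}
E[alarm U (~alarm & error)]: least fixpoint, start Z0 = Sat((~alarm & error)) = {n3, n6}, add states in Sat(alarm) with some successor in Z. Z1 = {n2, n3, n6}; fixed.
Sat(E[alarm U (~alarm & error)]) = {n2, n3, n6}

{n2, n3, n6}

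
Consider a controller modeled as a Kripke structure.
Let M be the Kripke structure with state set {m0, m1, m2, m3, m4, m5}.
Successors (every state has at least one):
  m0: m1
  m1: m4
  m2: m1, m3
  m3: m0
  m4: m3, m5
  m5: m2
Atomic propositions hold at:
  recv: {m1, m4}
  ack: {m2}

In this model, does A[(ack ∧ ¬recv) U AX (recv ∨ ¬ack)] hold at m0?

Yes

Sat(¬recv) = {m0, m2, m3, m5}
Sat(ack ∧ ¬recv) = {m2}
Sat(¬ack) = {m0, m1, m3, m4, m5}
Sat(recv ∨ ¬ack) = {m0, m1, m3, m4, m5}
Sat(AX (recv ∨ ¬ack)) = {s : every successor in {m0, m1, m3, m4, m5}} = {m0, m1, m2, m3, m4}
A[(ack ∧ ¬recv) U AX (recv ∨ ¬ack)]: least fixpoint, start Z0 = Sat(AX (recv ∨ ¬ack)) = {m0, m1, m2, m3, m4}, add states in Sat(ack ∧ ¬recv) with every successor in Z. Already a fixed point.
Sat(A[(ack ∧ ¬recv) U AX (recv ∨ ¬ack)]) = {m0, m1, m2, m3, m4}
m0 ∈ Sat(A[(ack ∧ ¬recv) U AX (recv ∨ ¬ack)]) = {m0, m1, m2, m3, m4}, so the formula holds at m0.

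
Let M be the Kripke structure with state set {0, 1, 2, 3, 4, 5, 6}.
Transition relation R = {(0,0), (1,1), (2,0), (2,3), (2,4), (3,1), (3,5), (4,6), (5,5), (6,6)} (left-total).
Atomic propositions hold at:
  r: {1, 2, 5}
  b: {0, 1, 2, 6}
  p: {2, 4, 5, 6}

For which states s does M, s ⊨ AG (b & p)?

{6}

Sat(b & p) = {2, 6}
AG (b & p): greatest fixpoint, start Z0 = {2, 6}, keep only states in Sat with every successor in Z. Z1 = {6}; fixed.
Sat(AG (b & p)) = {6}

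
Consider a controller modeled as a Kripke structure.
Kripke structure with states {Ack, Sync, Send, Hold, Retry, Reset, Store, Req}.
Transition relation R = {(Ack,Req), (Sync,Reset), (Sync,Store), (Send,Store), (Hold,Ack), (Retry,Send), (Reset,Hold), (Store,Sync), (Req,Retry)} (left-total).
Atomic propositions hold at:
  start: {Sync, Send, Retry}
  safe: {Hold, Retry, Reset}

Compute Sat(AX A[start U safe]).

A[start U safe]: least fixpoint, start Z0 = Sat(safe) = {Hold, Retry, Reset}, add states in Sat(start) with every successor in Z. Already a fixed point.
Sat(A[start U safe]) = {Hold, Retry, Reset}
Sat(AX A[start U safe]) = {s : every successor in {Hold, Retry, Reset}} = {Reset, Req}

{Reset, Req}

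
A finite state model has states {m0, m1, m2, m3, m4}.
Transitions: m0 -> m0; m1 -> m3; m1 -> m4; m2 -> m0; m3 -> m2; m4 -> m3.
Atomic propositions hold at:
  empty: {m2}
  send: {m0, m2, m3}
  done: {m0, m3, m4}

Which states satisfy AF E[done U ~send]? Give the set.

Sat(~send) = {m1, m4}
E[done U ~send]: least fixpoint, start Z0 = Sat(~send) = {m1, m4}, add states in Sat(done) with some successor in Z. Already a fixed point.
Sat(E[done U ~send]) = {m1, m4}
AF E[done U ~send]: least fixpoint, start Z0 = {m1, m4}, add states with every successor in Z. Already a fixed point.
Sat(AF E[done U ~send]) = {m1, m4}

{m1, m4}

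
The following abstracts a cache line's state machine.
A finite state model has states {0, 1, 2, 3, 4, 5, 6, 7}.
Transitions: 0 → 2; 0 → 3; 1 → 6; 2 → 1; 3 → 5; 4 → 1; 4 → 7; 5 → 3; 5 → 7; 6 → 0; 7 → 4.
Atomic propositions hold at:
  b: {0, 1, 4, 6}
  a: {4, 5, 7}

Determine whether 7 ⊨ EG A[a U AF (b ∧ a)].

Sat(b ∧ a) = {4}
AF (b ∧ a): least fixpoint, start Z0 = {4}, add states with every successor in Z. Z1 = {4, 7}; fixed.
Sat(AF (b ∧ a)) = {4, 7}
A[a U AF (b ∧ a)]: least fixpoint, start Z0 = Sat(AF (b ∧ a)) = {4, 7}, add states in Sat(a) with every successor in Z. Already a fixed point.
Sat(A[a U AF (b ∧ a)]) = {4, 7}
EG A[a U AF (b ∧ a)]: greatest fixpoint, start Z0 = {4, 7}, keep only states in Sat with some successor in Z. Already a fixed point.
Sat(EG A[a U AF (b ∧ a)]) = {4, 7}
7 ∈ Sat(EG A[a U AF (b ∧ a)]) = {4, 7}, so the formula holds at 7.

Yes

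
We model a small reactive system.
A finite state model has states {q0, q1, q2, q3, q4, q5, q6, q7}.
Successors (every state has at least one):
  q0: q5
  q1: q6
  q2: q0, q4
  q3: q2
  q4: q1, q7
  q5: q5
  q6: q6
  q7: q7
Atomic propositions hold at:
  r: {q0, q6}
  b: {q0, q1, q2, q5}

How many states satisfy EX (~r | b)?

Sat(~r) = {q1, q2, q3, q4, q5, q7}
Sat(~r | b) = {q0, q1, q2, q3, q4, q5, q7}
Sat(EX (~r | b)) = {s : some successor in {q0, q1, q2, q3, q4, q5, q7}} = {q0, q2, q3, q4, q5, q7}
|Sat(EX (~r | b))| = |{q0, q2, q3, q4, q5, q7}| = 6.

6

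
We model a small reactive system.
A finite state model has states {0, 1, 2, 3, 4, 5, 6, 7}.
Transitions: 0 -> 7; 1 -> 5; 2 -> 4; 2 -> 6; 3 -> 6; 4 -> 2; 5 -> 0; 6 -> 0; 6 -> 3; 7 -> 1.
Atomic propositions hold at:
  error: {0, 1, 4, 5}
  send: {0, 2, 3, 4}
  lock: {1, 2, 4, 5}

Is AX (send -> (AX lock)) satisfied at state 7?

Yes

Sat(AX lock) = {s : every successor in {1, 2, 4, 5}} = {1, 4, 7}
Sat(send -> (AX lock)) = {1, 4, 5, 6, 7}
Sat(AX (send -> (AX lock))) = {s : every successor in {1, 4, 5, 6, 7}} = {0, 1, 2, 3, 7}
7 ∈ Sat(AX (send -> (AX lock))) = {0, 1, 2, 3, 7}, so the formula holds at 7.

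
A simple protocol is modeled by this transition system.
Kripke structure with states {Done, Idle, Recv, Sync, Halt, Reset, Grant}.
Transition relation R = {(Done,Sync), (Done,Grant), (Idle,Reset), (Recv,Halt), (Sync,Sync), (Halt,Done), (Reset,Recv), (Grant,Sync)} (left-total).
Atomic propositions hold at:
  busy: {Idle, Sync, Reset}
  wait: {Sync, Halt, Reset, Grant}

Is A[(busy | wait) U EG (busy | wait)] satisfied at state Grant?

Sat(busy | wait) = {Idle, Sync, Halt, Reset, Grant}
EG (busy | wait): greatest fixpoint, start Z0 = {Idle, Sync, Halt, Reset, Grant}, keep only states in Sat with some successor in Z. Z1 = {Idle, Sync, Grant}; Z2 = {Sync, Grant}; fixed.
Sat(EG (busy | wait)) = {Sync, Grant}
A[(busy | wait) U EG (busy | wait)]: least fixpoint, start Z0 = Sat(EG (busy | wait)) = {Sync, Grant}, add states in Sat(busy | wait) with every successor in Z. Already a fixed point.
Sat(A[(busy | wait) U EG (busy | wait)]) = {Sync, Grant}
Grant ∈ Sat(A[(busy | wait) U EG (busy | wait)]) = {Sync, Grant}, so the formula holds at Grant.

Yes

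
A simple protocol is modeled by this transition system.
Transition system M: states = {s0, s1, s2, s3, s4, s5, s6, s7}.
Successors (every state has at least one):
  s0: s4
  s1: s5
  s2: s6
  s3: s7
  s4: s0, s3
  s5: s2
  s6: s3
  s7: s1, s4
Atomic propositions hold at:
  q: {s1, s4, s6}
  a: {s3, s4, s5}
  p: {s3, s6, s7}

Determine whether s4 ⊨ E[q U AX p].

Sat(AX p) = {s : every successor in {s3, s6, s7}} = {s2, s3, s6}
E[q U AX p]: least fixpoint, start Z0 = Sat(AX p) = {s2, s3, s6}, add states in Sat(q) with some successor in Z. Z1 = {s2, s3, s4, s6}; fixed.
Sat(E[q U AX p]) = {s2, s3, s4, s6}
s4 ∈ Sat(E[q U AX p]) = {s2, s3, s4, s6}, so the formula holds at s4.

Yes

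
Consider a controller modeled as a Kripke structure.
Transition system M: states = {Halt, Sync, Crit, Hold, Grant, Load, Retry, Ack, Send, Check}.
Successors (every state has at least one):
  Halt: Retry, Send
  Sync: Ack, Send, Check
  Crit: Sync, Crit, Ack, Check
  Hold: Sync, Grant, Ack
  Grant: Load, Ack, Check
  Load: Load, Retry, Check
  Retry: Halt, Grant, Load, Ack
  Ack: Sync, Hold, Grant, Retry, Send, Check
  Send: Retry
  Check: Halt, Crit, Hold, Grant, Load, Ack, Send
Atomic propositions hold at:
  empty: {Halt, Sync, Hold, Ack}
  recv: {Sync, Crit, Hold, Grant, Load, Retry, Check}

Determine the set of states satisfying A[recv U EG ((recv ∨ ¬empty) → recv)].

Sat(¬empty) = {Crit, Grant, Load, Retry, Send, Check}
Sat(recv ∨ ¬empty) = {Sync, Crit, Hold, Grant, Load, Retry, Send, Check}
Sat((recv ∨ ¬empty) → recv) = {Halt, Sync, Crit, Hold, Grant, Load, Retry, Ack, Check}
EG ((recv ∨ ¬empty) → recv): greatest fixpoint, start Z0 = {Halt, Sync, Crit, Hold, Grant, Load, Retry, Ack, Check}, keep only states in Sat with some successor in Z. Already a fixed point.
Sat(EG ((recv ∨ ¬empty) → recv)) = {Halt, Sync, Crit, Hold, Grant, Load, Retry, Ack, Check}
A[recv U EG ((recv ∨ ¬empty) → recv)]: least fixpoint, start Z0 = Sat(EG ((recv ∨ ¬empty) → recv)) = {Halt, Sync, Crit, Hold, Grant, Load, Retry, Ack, Check}, add states in Sat(recv) with every successor in Z. Already a fixed point.
Sat(A[recv U EG ((recv ∨ ¬empty) → recv)]) = {Halt, Sync, Crit, Hold, Grant, Load, Retry, Ack, Check}

{Halt, Sync, Crit, Hold, Grant, Load, Retry, Ack, Check}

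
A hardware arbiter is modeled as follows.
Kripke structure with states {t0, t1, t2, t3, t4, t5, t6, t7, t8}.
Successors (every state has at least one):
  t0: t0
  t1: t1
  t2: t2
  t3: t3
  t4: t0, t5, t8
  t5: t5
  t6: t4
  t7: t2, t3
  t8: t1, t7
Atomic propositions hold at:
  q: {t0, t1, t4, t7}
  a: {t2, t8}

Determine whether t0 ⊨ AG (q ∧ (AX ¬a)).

Yes

Sat(¬a) = {t0, t1, t3, t4, t5, t6, t7}
Sat(AX ¬a) = {s : every successor in {t0, t1, t3, t4, t5, t6, t7}} = {t0, t1, t3, t5, t6, t8}
Sat(q ∧ (AX ¬a)) = {t0, t1}
AG (q ∧ (AX ¬a)): greatest fixpoint, start Z0 = {t0, t1}, keep only states in Sat with every successor in Z. Already a fixed point.
Sat(AG (q ∧ (AX ¬a))) = {t0, t1}
t0 ∈ Sat(AG (q ∧ (AX ¬a))) = {t0, t1}, so the formula holds at t0.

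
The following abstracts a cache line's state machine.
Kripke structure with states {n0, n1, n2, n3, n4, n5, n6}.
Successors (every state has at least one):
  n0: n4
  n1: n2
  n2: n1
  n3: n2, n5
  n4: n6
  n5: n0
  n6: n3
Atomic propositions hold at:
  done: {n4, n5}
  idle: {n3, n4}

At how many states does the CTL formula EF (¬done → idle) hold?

Sat(¬done) = {n0, n1, n2, n3, n6}
Sat(¬done → idle) = {n3, n4, n5}
EF (¬done → idle): least fixpoint, start Z0 = {n3, n4, n5}, add states with some successor in Z. Z1 = {n0, n3, n4, n5, n6}; fixed.
Sat(EF (¬done → idle)) = {n0, n3, n4, n5, n6}
|Sat(EF (¬done → idle))| = |{n0, n3, n4, n5, n6}| = 5.

5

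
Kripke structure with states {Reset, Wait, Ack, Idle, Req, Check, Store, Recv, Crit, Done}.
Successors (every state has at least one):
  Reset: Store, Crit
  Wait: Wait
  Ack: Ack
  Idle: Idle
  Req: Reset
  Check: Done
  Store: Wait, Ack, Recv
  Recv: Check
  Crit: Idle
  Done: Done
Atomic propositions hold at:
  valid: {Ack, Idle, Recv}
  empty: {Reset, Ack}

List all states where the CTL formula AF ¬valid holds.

Sat(¬valid) = {Reset, Wait, Req, Check, Store, Crit, Done}
AF ¬valid: least fixpoint, start Z0 = {Reset, Wait, Req, Check, Store, Crit, Done}, add states with every successor in Z. Z1 = {Reset, Wait, Req, Check, Store, Recv, Crit, Done}; fixed.
Sat(AF ¬valid) = {Reset, Wait, Req, Check, Store, Recv, Crit, Done}

{Reset, Wait, Req, Check, Store, Recv, Crit, Done}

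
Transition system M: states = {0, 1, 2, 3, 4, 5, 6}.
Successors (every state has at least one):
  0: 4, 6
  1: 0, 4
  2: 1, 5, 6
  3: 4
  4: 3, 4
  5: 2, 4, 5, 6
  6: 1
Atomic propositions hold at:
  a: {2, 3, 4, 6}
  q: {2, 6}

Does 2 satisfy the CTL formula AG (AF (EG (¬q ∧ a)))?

Sat(¬q) = {0, 1, 3, 4, 5}
Sat(¬q ∧ a) = {3, 4}
EG (¬q ∧ a): greatest fixpoint, start Z0 = {3, 4}, keep only states in Sat with some successor in Z. Already a fixed point.
Sat(EG (¬q ∧ a)) = {3, 4}
AF (EG (¬q ∧ a)): least fixpoint, start Z0 = {3, 4}, add states with every successor in Z. Already a fixed point.
Sat(AF (EG (¬q ∧ a))) = {3, 4}
AG (AF (EG (¬q ∧ a))): greatest fixpoint, start Z0 = {3, 4}, keep only states in Sat with every successor in Z. Already a fixed point.
Sat(AG (AF (EG (¬q ∧ a)))) = {3, 4}
2 ∉ Sat(AG (AF (EG (¬q ∧ a)))) = {3, 4}, so the formula does not hold at 2.

No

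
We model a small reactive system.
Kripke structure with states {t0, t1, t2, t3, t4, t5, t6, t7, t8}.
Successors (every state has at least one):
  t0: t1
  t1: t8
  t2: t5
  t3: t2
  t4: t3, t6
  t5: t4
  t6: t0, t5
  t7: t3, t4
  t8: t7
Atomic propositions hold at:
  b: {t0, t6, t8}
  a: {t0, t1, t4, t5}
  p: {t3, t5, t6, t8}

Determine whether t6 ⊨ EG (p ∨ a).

Yes

Sat(p ∨ a) = {t0, t1, t3, t4, t5, t6, t8}
EG (p ∨ a): greatest fixpoint, start Z0 = {t0, t1, t3, t4, t5, t6, t8}, keep only states in Sat with some successor in Z. Z1 = {t0, t1, t4, t5, t6}; Z2 = {t0, t4, t5, t6}; Z3 = {t4, t5, t6}; fixed.
Sat(EG (p ∨ a)) = {t4, t5, t6}
t6 ∈ Sat(EG (p ∨ a)) = {t4, t5, t6}, so the formula holds at t6.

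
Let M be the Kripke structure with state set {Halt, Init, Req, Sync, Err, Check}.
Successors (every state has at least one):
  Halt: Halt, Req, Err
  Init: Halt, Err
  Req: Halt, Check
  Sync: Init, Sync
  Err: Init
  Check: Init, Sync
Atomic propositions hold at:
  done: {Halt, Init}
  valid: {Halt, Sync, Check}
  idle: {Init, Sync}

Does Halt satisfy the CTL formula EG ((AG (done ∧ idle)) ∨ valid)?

Yes

Sat(done ∧ idle) = {Init}
AG (done ∧ idle): greatest fixpoint, start Z0 = {Init}, keep only states in Sat with every successor in Z. Z1 = ∅; fixed.
Sat(AG (done ∧ idle)) = ∅
Sat((AG (done ∧ idle)) ∨ valid) = {Halt, Sync, Check}
EG ((AG (done ∧ idle)) ∨ valid): greatest fixpoint, start Z0 = {Halt, Sync, Check}, keep only states in Sat with some successor in Z. Already a fixed point.
Sat(EG ((AG (done ∧ idle)) ∨ valid)) = {Halt, Sync, Check}
Halt ∈ Sat(EG ((AG (done ∧ idle)) ∨ valid)) = {Halt, Sync, Check}, so the formula holds at Halt.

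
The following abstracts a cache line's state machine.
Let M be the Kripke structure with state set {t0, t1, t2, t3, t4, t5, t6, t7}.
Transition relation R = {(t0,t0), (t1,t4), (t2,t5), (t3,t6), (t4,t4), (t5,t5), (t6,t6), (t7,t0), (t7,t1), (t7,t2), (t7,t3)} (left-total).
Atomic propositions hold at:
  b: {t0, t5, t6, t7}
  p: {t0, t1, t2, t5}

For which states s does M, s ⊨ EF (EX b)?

Sat(EX b) = {s : some successor in {t0, t5, t6, t7}} = {t0, t2, t3, t5, t6, t7}
EF (EX b): least fixpoint, start Z0 = {t0, t2, t3, t5, t6, t7}, add states with some successor in Z. Already a fixed point.
Sat(EF (EX b)) = {t0, t2, t3, t5, t6, t7}

{t0, t2, t3, t5, t6, t7}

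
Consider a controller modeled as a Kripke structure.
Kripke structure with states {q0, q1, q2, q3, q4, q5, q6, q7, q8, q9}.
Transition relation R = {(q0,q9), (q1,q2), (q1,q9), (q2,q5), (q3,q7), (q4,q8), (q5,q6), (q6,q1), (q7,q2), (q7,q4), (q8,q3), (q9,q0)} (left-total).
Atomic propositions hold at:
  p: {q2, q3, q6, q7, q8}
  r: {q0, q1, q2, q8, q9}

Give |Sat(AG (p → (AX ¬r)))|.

2

Sat(¬r) = {q3, q4, q5, q6, q7}
Sat(AX ¬r) = {s : every successor in {q3, q4, q5, q6, q7}} = {q2, q3, q5, q8}
Sat(p → (AX ¬r)) = {q0, q1, q2, q3, q4, q5, q8, q9}
AG (p → (AX ¬r)): greatest fixpoint, start Z0 = {q0, q1, q2, q3, q4, q5, q8, q9}, keep only states in Sat with every successor in Z. Z1 = {q0, q1, q2, q4, q8, q9}; Z2 = {q0, q1, q4, q9}; Z3 = {q0, q9}; fixed.
Sat(AG (p → (AX ¬r))) = {q0, q9}
|Sat(AG (p → (AX ¬r)))| = |{q0, q9}| = 2.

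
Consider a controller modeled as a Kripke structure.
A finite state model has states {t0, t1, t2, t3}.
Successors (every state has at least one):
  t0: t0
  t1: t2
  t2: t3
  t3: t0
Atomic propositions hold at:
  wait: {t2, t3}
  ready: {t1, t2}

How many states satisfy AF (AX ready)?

Sat(AX ready) = {s : every successor in {t1, t2}} = {t1}
AF (AX ready): least fixpoint, start Z0 = {t1}, add states with every successor in Z. Already a fixed point.
Sat(AF (AX ready)) = {t1}
|Sat(AF (AX ready))| = |{t1}| = 1.

1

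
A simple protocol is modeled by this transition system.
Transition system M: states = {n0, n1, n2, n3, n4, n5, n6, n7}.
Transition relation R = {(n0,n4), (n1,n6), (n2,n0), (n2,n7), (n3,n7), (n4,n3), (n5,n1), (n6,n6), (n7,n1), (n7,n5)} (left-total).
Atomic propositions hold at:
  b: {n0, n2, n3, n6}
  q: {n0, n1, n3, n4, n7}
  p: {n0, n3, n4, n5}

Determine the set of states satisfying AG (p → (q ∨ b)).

{n1, n6}

Sat(q ∨ b) = {n0, n1, n2, n3, n4, n6, n7}
Sat(p → (q ∨ b)) = {n0, n1, n2, n3, n4, n6, n7}
AG (p → (q ∨ b)): greatest fixpoint, start Z0 = {n0, n1, n2, n3, n4, n6, n7}, keep only states in Sat with every successor in Z. Z1 = {n0, n1, n2, n3, n4, n6}; Z2 = {n0, n1, n4, n6}; Z3 = {n0, n1, n6}; Z4 = {n1, n6}; fixed.
Sat(AG (p → (q ∨ b))) = {n1, n6}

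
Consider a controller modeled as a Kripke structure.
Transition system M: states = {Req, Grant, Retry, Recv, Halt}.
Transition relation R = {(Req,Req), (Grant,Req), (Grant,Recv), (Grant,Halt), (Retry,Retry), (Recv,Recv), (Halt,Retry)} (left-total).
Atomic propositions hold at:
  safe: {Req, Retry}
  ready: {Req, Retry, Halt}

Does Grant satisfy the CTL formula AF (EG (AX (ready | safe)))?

Sat(ready | safe) = {Req, Retry, Halt}
Sat(AX (ready | safe)) = {s : every successor in {Req, Retry, Halt}} = {Req, Retry, Halt}
EG (AX (ready | safe)): greatest fixpoint, start Z0 = {Req, Retry, Halt}, keep only states in Sat with some successor in Z. Already a fixed point.
Sat(EG (AX (ready | safe))) = {Req, Retry, Halt}
AF (EG (AX (ready | safe))): least fixpoint, start Z0 = {Req, Retry, Halt}, add states with every successor in Z. Already a fixed point.
Sat(AF (EG (AX (ready | safe)))) = {Req, Retry, Halt}
Grant ∉ Sat(AF (EG (AX (ready | safe)))) = {Req, Retry, Halt}, so the formula does not hold at Grant.

No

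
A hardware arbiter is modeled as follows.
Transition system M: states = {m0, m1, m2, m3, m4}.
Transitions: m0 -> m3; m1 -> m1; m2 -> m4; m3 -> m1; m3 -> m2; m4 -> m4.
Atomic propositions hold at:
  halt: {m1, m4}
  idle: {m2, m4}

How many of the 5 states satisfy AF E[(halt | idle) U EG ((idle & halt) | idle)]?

2

Sat(halt | idle) = {m1, m2, m4}
Sat(idle & halt) = {m4}
Sat((idle & halt) | idle) = {m2, m4}
EG ((idle & halt) | idle): greatest fixpoint, start Z0 = {m2, m4}, keep only states in Sat with some successor in Z. Already a fixed point.
Sat(EG ((idle & halt) | idle)) = {m2, m4}
E[(halt | idle) U EG ((idle & halt) | idle)]: least fixpoint, start Z0 = Sat(EG ((idle & halt) | idle)) = {m2, m4}, add states in Sat(halt | idle) with some successor in Z. Already a fixed point.
Sat(E[(halt | idle) U EG ((idle & halt) | idle)]) = {m2, m4}
AF E[(halt | idle) U EG ((idle & halt) | idle)]: least fixpoint, start Z0 = {m2, m4}, add states with every successor in Z. Already a fixed point.
Sat(AF E[(halt | idle) U EG ((idle & halt) | idle)]) = {m2, m4}
|Sat(AF E[(halt | idle) U EG ((idle & halt) | idle)])| = |{m2, m4}| = 2.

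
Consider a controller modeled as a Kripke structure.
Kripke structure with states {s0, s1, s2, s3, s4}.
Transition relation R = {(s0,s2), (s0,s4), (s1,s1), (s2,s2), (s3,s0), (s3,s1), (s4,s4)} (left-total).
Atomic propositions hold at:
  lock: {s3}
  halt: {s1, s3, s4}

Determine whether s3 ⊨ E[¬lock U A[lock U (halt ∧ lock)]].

Yes

Sat(¬lock) = {s0, s1, s2, s4}
Sat(halt ∧ lock) = {s3}
A[lock U (halt ∧ lock)]: least fixpoint, start Z0 = Sat((halt ∧ lock)) = {s3}, add states in Sat(lock) with every successor in Z. Already a fixed point.
Sat(A[lock U (halt ∧ lock)]) = {s3}
E[¬lock U A[lock U (halt ∧ lock)]]: least fixpoint, start Z0 = Sat(A[lock U (halt ∧ lock)]) = {s3}, add states in Sat(¬lock) with some successor in Z. Already a fixed point.
Sat(E[¬lock U A[lock U (halt ∧ lock)]]) = {s3}
s3 ∈ Sat(E[¬lock U A[lock U (halt ∧ lock)]]) = {s3}, so the formula holds at s3.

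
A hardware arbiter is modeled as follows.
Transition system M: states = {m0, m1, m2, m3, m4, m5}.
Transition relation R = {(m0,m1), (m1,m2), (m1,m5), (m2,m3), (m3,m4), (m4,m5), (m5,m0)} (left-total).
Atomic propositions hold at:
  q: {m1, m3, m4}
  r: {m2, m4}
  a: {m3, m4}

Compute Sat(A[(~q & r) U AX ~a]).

Sat(~q) = {m0, m2, m5}
Sat(~q & r) = {m2}
Sat(~a) = {m0, m1, m2, m5}
Sat(AX ~a) = {s : every successor in {m0, m1, m2, m5}} = {m0, m1, m4, m5}
A[(~q & r) U AX ~a]: least fixpoint, start Z0 = Sat(AX ~a) = {m0, m1, m4, m5}, add states in Sat(~q & r) with every successor in Z. Already a fixed point.
Sat(A[(~q & r) U AX ~a]) = {m0, m1, m4, m5}

{m0, m1, m4, m5}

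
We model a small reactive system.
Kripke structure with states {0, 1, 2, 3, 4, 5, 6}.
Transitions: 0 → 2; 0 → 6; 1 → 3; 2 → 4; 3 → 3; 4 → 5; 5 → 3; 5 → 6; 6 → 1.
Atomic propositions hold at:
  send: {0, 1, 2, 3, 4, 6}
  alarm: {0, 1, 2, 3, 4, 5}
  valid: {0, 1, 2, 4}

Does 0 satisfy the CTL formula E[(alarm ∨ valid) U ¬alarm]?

Yes

Sat(alarm ∨ valid) = {0, 1, 2, 3, 4, 5}
Sat(¬alarm) = {6}
E[(alarm ∨ valid) U ¬alarm]: least fixpoint, start Z0 = Sat(¬alarm) = {6}, add states in Sat(alarm ∨ valid) with some successor in Z. Z1 = {0, 5, 6}; Z2 = {0, 4, 5, 6}; Z3 = {0, 2, 4, 5, 6}; fixed.
Sat(E[(alarm ∨ valid) U ¬alarm]) = {0, 2, 4, 5, 6}
0 ∈ Sat(E[(alarm ∨ valid) U ¬alarm]) = {0, 2, 4, 5, 6}, so the formula holds at 0.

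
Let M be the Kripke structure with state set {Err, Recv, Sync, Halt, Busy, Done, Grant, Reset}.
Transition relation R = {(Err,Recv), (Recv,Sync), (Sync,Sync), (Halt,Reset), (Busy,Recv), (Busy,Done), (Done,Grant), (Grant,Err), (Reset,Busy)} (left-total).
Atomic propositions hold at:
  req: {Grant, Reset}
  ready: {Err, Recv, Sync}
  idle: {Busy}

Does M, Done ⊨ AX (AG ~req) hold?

Sat(~req) = {Err, Recv, Sync, Halt, Busy, Done}
AG ~req: greatest fixpoint, start Z0 = {Err, Recv, Sync, Halt, Busy, Done}, keep only states in Sat with every successor in Z. Z1 = {Err, Recv, Sync, Busy}; Z2 = {Err, Recv, Sync}; fixed.
Sat(AG ~req) = {Err, Recv, Sync}
Sat(AX (AG ~req)) = {s : every successor in {Err, Recv, Sync}} = {Err, Recv, Sync, Grant}
Done ∉ Sat(AX (AG ~req)) = {Err, Recv, Sync, Grant}, so the formula does not hold at Done.

No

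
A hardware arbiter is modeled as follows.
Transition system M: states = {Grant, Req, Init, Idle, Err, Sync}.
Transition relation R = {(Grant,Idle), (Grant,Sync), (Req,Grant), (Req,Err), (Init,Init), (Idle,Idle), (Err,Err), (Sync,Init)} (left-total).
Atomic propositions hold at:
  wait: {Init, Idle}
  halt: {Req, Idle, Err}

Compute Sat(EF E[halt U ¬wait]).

{Grant, Req, Err, Sync}

Sat(¬wait) = {Grant, Req, Err, Sync}
E[halt U ¬wait]: least fixpoint, start Z0 = Sat(¬wait) = {Grant, Req, Err, Sync}, add states in Sat(halt) with some successor in Z. Already a fixed point.
Sat(E[halt U ¬wait]) = {Grant, Req, Err, Sync}
EF E[halt U ¬wait]: least fixpoint, start Z0 = {Grant, Req, Err, Sync}, add states with some successor in Z. Already a fixed point.
Sat(EF E[halt U ¬wait]) = {Grant, Req, Err, Sync}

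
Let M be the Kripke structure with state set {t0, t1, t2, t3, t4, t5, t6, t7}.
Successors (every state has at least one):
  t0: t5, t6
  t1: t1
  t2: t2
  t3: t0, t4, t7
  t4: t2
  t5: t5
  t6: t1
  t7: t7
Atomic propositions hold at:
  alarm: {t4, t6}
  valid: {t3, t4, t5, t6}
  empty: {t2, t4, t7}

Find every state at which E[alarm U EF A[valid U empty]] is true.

{t2, t3, t4, t7}

A[valid U empty]: least fixpoint, start Z0 = Sat(empty) = {t2, t4, t7}, add states in Sat(valid) with every successor in Z. Already a fixed point.
Sat(A[valid U empty]) = {t2, t4, t7}
EF A[valid U empty]: least fixpoint, start Z0 = {t2, t4, t7}, add states with some successor in Z. Z1 = {t2, t3, t4, t7}; fixed.
Sat(EF A[valid U empty]) = {t2, t3, t4, t7}
E[alarm U EF A[valid U empty]]: least fixpoint, start Z0 = Sat(EF A[valid U empty]) = {t2, t3, t4, t7}, add states in Sat(alarm) with some successor in Z. Already a fixed point.
Sat(E[alarm U EF A[valid U empty]]) = {t2, t3, t4, t7}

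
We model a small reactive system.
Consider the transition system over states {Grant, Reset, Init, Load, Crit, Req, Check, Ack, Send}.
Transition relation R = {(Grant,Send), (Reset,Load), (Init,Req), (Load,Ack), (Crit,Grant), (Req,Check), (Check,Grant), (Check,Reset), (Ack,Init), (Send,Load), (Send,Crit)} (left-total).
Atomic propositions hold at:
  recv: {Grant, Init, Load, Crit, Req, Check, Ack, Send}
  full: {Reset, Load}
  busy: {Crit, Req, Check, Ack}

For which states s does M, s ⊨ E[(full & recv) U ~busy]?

Sat(full & recv) = {Load}
Sat(~busy) = {Grant, Reset, Init, Load, Send}
E[(full & recv) U ~busy]: least fixpoint, start Z0 = Sat(~busy) = {Grant, Reset, Init, Load, Send}, add states in Sat(full & recv) with some successor in Z. Already a fixed point.
Sat(E[(full & recv) U ~busy]) = {Grant, Reset, Init, Load, Send}

{Grant, Reset, Init, Load, Send}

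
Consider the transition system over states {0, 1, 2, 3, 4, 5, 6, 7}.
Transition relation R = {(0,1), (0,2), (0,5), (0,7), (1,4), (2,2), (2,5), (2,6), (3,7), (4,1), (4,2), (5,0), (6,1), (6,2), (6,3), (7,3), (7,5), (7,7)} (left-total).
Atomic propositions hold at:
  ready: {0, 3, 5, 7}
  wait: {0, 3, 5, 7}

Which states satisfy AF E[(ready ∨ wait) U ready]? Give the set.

Sat(ready ∨ wait) = {0, 3, 5, 7}
E[(ready ∨ wait) U ready]: least fixpoint, start Z0 = Sat(ready) = {0, 3, 5, 7}, add states in Sat(ready ∨ wait) with some successor in Z. Already a fixed point.
Sat(E[(ready ∨ wait) U ready]) = {0, 3, 5, 7}
AF E[(ready ∨ wait) U ready]: least fixpoint, start Z0 = {0, 3, 5, 7}, add states with every successor in Z. Already a fixed point.
Sat(AF E[(ready ∨ wait) U ready]) = {0, 3, 5, 7}

{0, 3, 5, 7}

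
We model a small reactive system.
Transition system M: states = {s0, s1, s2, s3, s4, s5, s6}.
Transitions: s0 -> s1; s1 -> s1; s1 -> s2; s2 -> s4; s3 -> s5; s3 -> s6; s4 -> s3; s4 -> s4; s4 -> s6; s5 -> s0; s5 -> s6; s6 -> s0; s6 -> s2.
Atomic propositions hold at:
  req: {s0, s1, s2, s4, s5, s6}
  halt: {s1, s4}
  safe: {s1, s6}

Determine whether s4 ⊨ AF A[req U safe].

No

A[req U safe]: least fixpoint, start Z0 = Sat(safe) = {s1, s6}, add states in Sat(req) with every successor in Z. Z1 = {s0, s1, s6}; Z2 = {s0, s1, s5, s6}; fixed.
Sat(A[req U safe]) = {s0, s1, s5, s6}
AF A[req U safe]: least fixpoint, start Z0 = {s0, s1, s5, s6}, add states with every successor in Z. Z1 = {s0, s1, s3, s5, s6}; fixed.
Sat(AF A[req U safe]) = {s0, s1, s3, s5, s6}
s4 ∉ Sat(AF A[req U safe]) = {s0, s1, s3, s5, s6}, so the formula does not hold at s4.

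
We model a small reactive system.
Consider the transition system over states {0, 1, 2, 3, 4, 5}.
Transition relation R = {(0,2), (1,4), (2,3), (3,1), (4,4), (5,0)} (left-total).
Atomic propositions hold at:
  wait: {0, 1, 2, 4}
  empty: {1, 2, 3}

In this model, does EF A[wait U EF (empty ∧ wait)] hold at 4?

Sat(empty ∧ wait) = {1, 2}
EF (empty ∧ wait): least fixpoint, start Z0 = {1, 2}, add states with some successor in Z. Z1 = {0, 1, 2, 3}; Z2 = {0, 1, 2, 3, 5}; fixed.
Sat(EF (empty ∧ wait)) = {0, 1, 2, 3, 5}
A[wait U EF (empty ∧ wait)]: least fixpoint, start Z0 = Sat(EF (empty ∧ wait)) = {0, 1, 2, 3, 5}, add states in Sat(wait) with every successor in Z. Already a fixed point.
Sat(A[wait U EF (empty ∧ wait)]) = {0, 1, 2, 3, 5}
EF A[wait U EF (empty ∧ wait)]: least fixpoint, start Z0 = {0, 1, 2, 3, 5}, add states with some successor in Z. Already a fixed point.
Sat(EF A[wait U EF (empty ∧ wait)]) = {0, 1, 2, 3, 5}
4 ∉ Sat(EF A[wait U EF (empty ∧ wait)]) = {0, 1, 2, 3, 5}, so the formula does not hold at 4.

No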